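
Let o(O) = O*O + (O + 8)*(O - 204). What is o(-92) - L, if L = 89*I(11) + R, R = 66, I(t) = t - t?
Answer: 33262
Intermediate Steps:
I(t) = 0
o(O) = O² + (-204 + O)*(8 + O) (o(O) = O² + (8 + O)*(-204 + O) = O² + (-204 + O)*(8 + O))
L = 66 (L = 89*0 + 66 = 0 + 66 = 66)
o(-92) - L = (-1632 - 196*(-92) + 2*(-92)²) - 1*66 = (-1632 + 18032 + 2*8464) - 66 = (-1632 + 18032 + 16928) - 66 = 33328 - 66 = 33262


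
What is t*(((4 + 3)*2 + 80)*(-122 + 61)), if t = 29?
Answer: -166286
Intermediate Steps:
t*(((4 + 3)*2 + 80)*(-122 + 61)) = 29*(((4 + 3)*2 + 80)*(-122 + 61)) = 29*((7*2 + 80)*(-61)) = 29*((14 + 80)*(-61)) = 29*(94*(-61)) = 29*(-5734) = -166286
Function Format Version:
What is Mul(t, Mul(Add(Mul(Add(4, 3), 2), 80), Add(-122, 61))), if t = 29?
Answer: -166286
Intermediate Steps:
Mul(t, Mul(Add(Mul(Add(4, 3), 2), 80), Add(-122, 61))) = Mul(29, Mul(Add(Mul(Add(4, 3), 2), 80), Add(-122, 61))) = Mul(29, Mul(Add(Mul(7, 2), 80), -61)) = Mul(29, Mul(Add(14, 80), -61)) = Mul(29, Mul(94, -61)) = Mul(29, -5734) = -166286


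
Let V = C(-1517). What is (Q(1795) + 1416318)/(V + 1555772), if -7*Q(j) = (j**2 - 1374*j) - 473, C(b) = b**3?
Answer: -9159004/24426497487 ≈ -0.00037496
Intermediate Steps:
V = -3491055413 (V = (-1517)**3 = -3491055413)
Q(j) = 473/7 - j**2/7 + 1374*j/7 (Q(j) = -((j**2 - 1374*j) - 473)/7 = -(-473 + j**2 - 1374*j)/7 = 473/7 - j**2/7 + 1374*j/7)
(Q(1795) + 1416318)/(V + 1555772) = ((473/7 - 1/7*1795**2 + (1374/7)*1795) + 1416318)/(-3491055413 + 1555772) = ((473/7 - 1/7*3222025 + 2466330/7) + 1416318)/(-3489499641) = ((473/7 - 3222025/7 + 2466330/7) + 1416318)*(-1/3489499641) = (-755222/7 + 1416318)*(-1/3489499641) = (9159004/7)*(-1/3489499641) = -9159004/24426497487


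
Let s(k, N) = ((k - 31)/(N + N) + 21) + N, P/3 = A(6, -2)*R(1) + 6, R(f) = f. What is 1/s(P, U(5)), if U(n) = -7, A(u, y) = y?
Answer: 14/215 ≈ 0.065116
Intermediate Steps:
P = 12 (P = 3*(-2*1 + 6) = 3*(-2 + 6) = 3*4 = 12)
s(k, N) = 21 + N + (-31 + k)/(2*N) (s(k, N) = ((-31 + k)/((2*N)) + 21) + N = ((-31 + k)*(1/(2*N)) + 21) + N = ((-31 + k)/(2*N) + 21) + N = (21 + (-31 + k)/(2*N)) + N = 21 + N + (-31 + k)/(2*N))
1/s(P, U(5)) = 1/((½)*(-31 + 12 + 2*(-7)*(21 - 7))/(-7)) = 1/((½)*(-⅐)*(-31 + 12 + 2*(-7)*14)) = 1/((½)*(-⅐)*(-31 + 12 - 196)) = 1/((½)*(-⅐)*(-215)) = 1/(215/14) = 14/215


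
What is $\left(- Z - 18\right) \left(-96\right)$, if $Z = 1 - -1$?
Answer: $1920$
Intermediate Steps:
$Z = 2$ ($Z = 1 + 1 = 2$)
$\left(- Z - 18\right) \left(-96\right) = \left(\left(-1\right) 2 - 18\right) \left(-96\right) = \left(-2 - 18\right) \left(-96\right) = \left(-20\right) \left(-96\right) = 1920$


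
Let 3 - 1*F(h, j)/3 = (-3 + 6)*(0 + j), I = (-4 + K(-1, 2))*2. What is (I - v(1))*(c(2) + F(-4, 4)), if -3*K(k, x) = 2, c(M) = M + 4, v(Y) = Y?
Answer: 217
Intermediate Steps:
c(M) = 4 + M
K(k, x) = -⅔ (K(k, x) = -⅓*2 = -⅔)
I = -28/3 (I = (-4 - ⅔)*2 = -14/3*2 = -28/3 ≈ -9.3333)
F(h, j) = 9 - 9*j (F(h, j) = 9 - 3*(-3 + 6)*(0 + j) = 9 - 9*j)
(I - v(1))*(c(2) + F(-4, 4)) = (-28/3 - 1*1)*((4 + 2) + (9 - 9*4)) = (-28/3 - 1)*(6 + (9 - 36)) = -31*(6 - 27)/3 = -31/3*(-21) = 217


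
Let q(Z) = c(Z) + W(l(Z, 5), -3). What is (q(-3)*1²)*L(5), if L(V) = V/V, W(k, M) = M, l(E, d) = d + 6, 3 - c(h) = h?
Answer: 3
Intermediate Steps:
c(h) = 3 - h
l(E, d) = 6 + d
q(Z) = -Z (q(Z) = (3 - Z) - 3 = -Z)
L(V) = 1
(q(-3)*1²)*L(5) = (-1*(-3)*1²)*1 = (3*1)*1 = 3*1 = 3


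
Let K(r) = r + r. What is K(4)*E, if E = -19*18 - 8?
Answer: -2800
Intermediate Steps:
K(r) = 2*r
E = -350 (E = -342 - 8 = -350)
K(4)*E = (2*4)*(-350) = 8*(-350) = -2800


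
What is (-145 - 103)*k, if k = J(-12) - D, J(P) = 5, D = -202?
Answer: -51336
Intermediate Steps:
k = 207 (k = 5 - 1*(-202) = 5 + 202 = 207)
(-145 - 103)*k = (-145 - 103)*207 = -248*207 = -51336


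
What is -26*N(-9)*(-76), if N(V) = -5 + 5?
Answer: 0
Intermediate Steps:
N(V) = 0
-26*N(-9)*(-76) = -26*0*(-76) = 0*(-76) = 0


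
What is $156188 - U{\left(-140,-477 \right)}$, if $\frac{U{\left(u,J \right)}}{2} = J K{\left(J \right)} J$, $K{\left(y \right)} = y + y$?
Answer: $434281520$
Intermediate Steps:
$K{\left(y \right)} = 2 y$
$U{\left(u,J \right)} = 4 J^{3}$ ($U{\left(u,J \right)} = 2 J 2 J J = 2 \cdot 2 J^{2} J = 2 \cdot 2 J^{3} = 4 J^{3}$)
$156188 - U{\left(-140,-477 \right)} = 156188 - 4 \left(-477\right)^{3} = 156188 - 4 \left(-108531333\right) = 156188 - -434125332 = 156188 + 434125332 = 434281520$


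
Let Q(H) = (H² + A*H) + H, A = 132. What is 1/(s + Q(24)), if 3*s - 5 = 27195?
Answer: 3/38504 ≈ 7.7914e-5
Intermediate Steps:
Q(H) = H² + 133*H (Q(H) = (H² + 132*H) + H = H² + 133*H)
s = 27200/3 (s = 5/3 + (⅓)*27195 = 5/3 + 9065 = 27200/3 ≈ 9066.7)
1/(s + Q(24)) = 1/(27200/3 + 24*(133 + 24)) = 1/(27200/3 + 24*157) = 1/(27200/3 + 3768) = 1/(38504/3) = 3/38504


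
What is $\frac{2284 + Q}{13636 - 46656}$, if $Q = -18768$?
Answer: $\frac{317}{635} \approx 0.49921$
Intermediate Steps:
$\frac{2284 + Q}{13636 - 46656} = \frac{2284 - 18768}{13636 - 46656} = - \frac{16484}{-33020} = \left(-16484\right) \left(- \frac{1}{33020}\right) = \frac{317}{635}$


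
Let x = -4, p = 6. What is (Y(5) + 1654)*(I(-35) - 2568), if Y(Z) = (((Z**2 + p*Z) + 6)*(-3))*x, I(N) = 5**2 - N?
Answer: -5984088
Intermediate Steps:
I(N) = 25 - N
Y(Z) = 72 + 12*Z**2 + 72*Z (Y(Z) = (((Z**2 + 6*Z) + 6)*(-3))*(-4) = ((6 + Z**2 + 6*Z)*(-3))*(-4) = (-18 - 18*Z - 3*Z**2)*(-4) = 72 + 12*Z**2 + 72*Z)
(Y(5) + 1654)*(I(-35) - 2568) = ((72 + 12*5**2 + 72*5) + 1654)*((25 - 1*(-35)) - 2568) = ((72 + 12*25 + 360) + 1654)*((25 + 35) - 2568) = ((72 + 300 + 360) + 1654)*(60 - 2568) = (732 + 1654)*(-2508) = 2386*(-2508) = -5984088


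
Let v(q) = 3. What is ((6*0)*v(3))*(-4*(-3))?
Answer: 0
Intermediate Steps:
((6*0)*v(3))*(-4*(-3)) = ((6*0)*3)*(-4*(-3)) = (0*3)*12 = 0*12 = 0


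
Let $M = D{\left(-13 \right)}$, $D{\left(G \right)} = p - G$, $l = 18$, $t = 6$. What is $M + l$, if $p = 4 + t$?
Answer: $41$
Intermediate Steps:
$p = 10$ ($p = 4 + 6 = 10$)
$D{\left(G \right)} = 10 - G$
$M = 23$ ($M = 10 - -13 = 10 + 13 = 23$)
$M + l = 23 + 18 = 41$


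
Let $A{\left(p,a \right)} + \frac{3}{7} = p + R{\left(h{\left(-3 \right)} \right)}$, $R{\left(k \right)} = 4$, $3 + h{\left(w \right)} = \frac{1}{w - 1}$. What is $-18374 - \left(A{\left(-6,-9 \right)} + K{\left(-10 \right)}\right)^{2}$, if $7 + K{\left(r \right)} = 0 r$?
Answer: $- \frac{904682}{49} \approx -18463.0$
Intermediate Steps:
$h{\left(w \right)} = -3 + \frac{1}{-1 + w}$ ($h{\left(w \right)} = -3 + \frac{1}{w - 1} = -3 + \frac{1}{-1 + w}$)
$K{\left(r \right)} = -7$ ($K{\left(r \right)} = -7 + 0 r = -7 + 0 = -7$)
$A{\left(p,a \right)} = \frac{25}{7} + p$ ($A{\left(p,a \right)} = - \frac{3}{7} + \left(p + 4\right) = - \frac{3}{7} + \left(4 + p\right) = \frac{25}{7} + p$)
$-18374 - \left(A{\left(-6,-9 \right)} + K{\left(-10 \right)}\right)^{2} = -18374 - \left(\left(\frac{25}{7} - 6\right) - 7\right)^{2} = -18374 - \left(- \frac{17}{7} - 7\right)^{2} = -18374 - \left(- \frac{66}{7}\right)^{2} = -18374 - \frac{4356}{49} = - \frac{904682}{49}$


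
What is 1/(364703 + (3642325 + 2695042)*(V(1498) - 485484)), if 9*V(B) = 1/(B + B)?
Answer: -26964/82959866886664333 ≈ -3.2502e-13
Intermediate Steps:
V(B) = 1/(18*B) (V(B) = 1/(9*(B + B)) = 1/(9*((2*B))) = (1/(2*B))/9 = 1/(18*B))
1/(364703 + (3642325 + 2695042)*(V(1498) - 485484)) = 1/(364703 + (3642325 + 2695042)*((1/18)/1498 - 485484)) = 1/(364703 + 6337367*((1/18)*(1/1498) - 485484)) = 1/(364703 + 6337367*(1/26964 - 485484)) = 1/(364703 + 6337367*(-13090590575/26964)) = 1/(364703 - 82959876720516025/26964) = 1/(-82959866886664333/26964) = -26964/82959866886664333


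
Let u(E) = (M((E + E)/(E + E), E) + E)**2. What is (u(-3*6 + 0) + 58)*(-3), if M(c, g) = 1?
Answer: -1041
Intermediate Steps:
u(E) = (1 + E)**2
(u(-3*6 + 0) + 58)*(-3) = ((1 + (-3*6 + 0))**2 + 58)*(-3) = ((1 + (-18 + 0))**2 + 58)*(-3) = ((1 - 18)**2 + 58)*(-3) = ((-17)**2 + 58)*(-3) = (289 + 58)*(-3) = 347*(-3) = -1041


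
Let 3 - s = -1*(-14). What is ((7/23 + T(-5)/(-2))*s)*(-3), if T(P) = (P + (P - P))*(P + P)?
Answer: -18744/23 ≈ -814.96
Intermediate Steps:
s = -11 (s = 3 - (-1)*(-14) = 3 - 1*14 = 3 - 14 = -11)
T(P) = 2*P**2 (T(P) = (P + 0)*(2*P) = P*(2*P) = 2*P**2)
((7/23 + T(-5)/(-2))*s)*(-3) = ((7/23 + (2*(-5)**2)/(-2))*(-11))*(-3) = ((7*(1/23) + (2*25)*(-1/2))*(-11))*(-3) = ((7/23 + 50*(-1/2))*(-11))*(-3) = ((7/23 - 25)*(-11))*(-3) = -568/23*(-11)*(-3) = (6248/23)*(-3) = -18744/23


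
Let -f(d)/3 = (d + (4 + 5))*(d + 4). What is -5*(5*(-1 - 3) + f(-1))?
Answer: 460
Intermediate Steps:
f(d) = -3*(4 + d)*(9 + d) (f(d) = -3*(d + (4 + 5))*(d + 4) = -3*(d + 9)*(4 + d) = -3*(9 + d)*(4 + d) = -3*(4 + d)*(9 + d))
-5*(5*(-1 - 3) + f(-1)) = -5*(5*(-1 - 3) + (-108 - 39*(-1) - 3*(-1)²)) = -5*(5*(-4) + (-108 + 39 - 3*1)) = -5*(-20 + (-108 + 39 - 3)) = -5*(-20 - 72) = -5*(-92) = 460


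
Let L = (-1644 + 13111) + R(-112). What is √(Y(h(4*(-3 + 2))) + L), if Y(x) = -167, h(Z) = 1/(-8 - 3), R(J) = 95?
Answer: √11395 ≈ 106.75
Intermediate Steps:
h(Z) = -1/11 (h(Z) = 1/(-11) = -1/11)
L = 11562 (L = (-1644 + 13111) + 95 = 11467 + 95 = 11562)
√(Y(h(4*(-3 + 2))) + L) = √(-167 + 11562) = √11395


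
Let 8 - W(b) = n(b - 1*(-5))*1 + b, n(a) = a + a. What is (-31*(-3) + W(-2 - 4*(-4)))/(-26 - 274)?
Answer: -49/300 ≈ -0.16333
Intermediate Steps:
n(a) = 2*a
W(b) = -2 - 3*b (W(b) = 8 - ((2*(b - 1*(-5)))*1 + b) = 8 - ((2*(b + 5))*1 + b) = 8 - ((2*(5 + b))*1 + b) = 8 - ((10 + 2*b)*1 + b) = 8 - ((10 + 2*b) + b) = 8 - (10 + 3*b) = 8 + (-10 - 3*b) = -2 - 3*b)
(-31*(-3) + W(-2 - 4*(-4)))/(-26 - 274) = (-31*(-3) + (-2 - 3*(-2 - 4*(-4))))/(-26 - 274) = (93 + (-2 - 3*(-2 + 16)))/(-300) = (93 + (-2 - 3*14))*(-1/300) = (93 + (-2 - 42))*(-1/300) = (93 - 44)*(-1/300) = 49*(-1/300) = -49/300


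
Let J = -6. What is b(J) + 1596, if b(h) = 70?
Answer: 1666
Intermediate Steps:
b(J) + 1596 = 70 + 1596 = 1666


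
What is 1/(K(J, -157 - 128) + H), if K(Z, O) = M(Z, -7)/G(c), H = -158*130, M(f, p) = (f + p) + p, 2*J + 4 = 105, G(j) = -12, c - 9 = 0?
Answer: -24/493033 ≈ -4.8678e-5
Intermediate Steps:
c = 9 (c = 9 + 0 = 9)
J = 101/2 (J = -2 + (½)*105 = -2 + 105/2 = 101/2 ≈ 50.500)
M(f, p) = f + 2*p
H = -20540
K(Z, O) = 7/6 - Z/12 (K(Z, O) = (Z + 2*(-7))/(-12) = (Z - 14)*(-1/12) = (-14 + Z)*(-1/12) = 7/6 - Z/12)
1/(K(J, -157 - 128) + H) = 1/((7/6 - 1/12*101/2) - 20540) = 1/((7/6 - 101/24) - 20540) = 1/(-73/24 - 20540) = 1/(-493033/24) = -24/493033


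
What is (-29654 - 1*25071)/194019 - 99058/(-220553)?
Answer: 7149371177/42791472507 ≈ 0.16707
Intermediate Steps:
(-29654 - 1*25071)/194019 - 99058/(-220553) = (-29654 - 25071)*(1/194019) - 99058*(-1/220553) = -54725*1/194019 + 99058/220553 = -54725/194019 + 99058/220553 = 7149371177/42791472507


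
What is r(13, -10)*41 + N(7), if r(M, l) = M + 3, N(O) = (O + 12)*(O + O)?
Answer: 922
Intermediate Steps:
N(O) = 2*O*(12 + O) (N(O) = (12 + O)*(2*O) = 2*O*(12 + O))
r(M, l) = 3 + M
r(13, -10)*41 + N(7) = (3 + 13)*41 + 2*7*(12 + 7) = 16*41 + 2*7*19 = 656 + 266 = 922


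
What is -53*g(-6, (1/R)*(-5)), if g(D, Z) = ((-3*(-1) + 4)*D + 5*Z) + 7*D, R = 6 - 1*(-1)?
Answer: 32489/7 ≈ 4641.3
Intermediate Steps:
R = 7 (R = 6 + 1 = 7)
g(D, Z) = 5*Z + 14*D (g(D, Z) = ((3 + 4)*D + 5*Z) + 7*D = (7*D + 5*Z) + 7*D = (5*Z + 7*D) + 7*D = 5*Z + 14*D)
-53*g(-6, (1/R)*(-5)) = -53*(5*((1/7)*(-5)) + 14*(-6)) = -53*(5*(((⅐)*1)*(-5)) - 84) = -53*(5*((⅐)*(-5)) - 84) = -53*(5*(-5/7) - 84) = -53*(-25/7 - 84) = -53*(-613/7) = 32489/7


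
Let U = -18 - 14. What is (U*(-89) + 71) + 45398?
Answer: 48317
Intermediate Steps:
U = -32
(U*(-89) + 71) + 45398 = (-32*(-89) + 71) + 45398 = (2848 + 71) + 45398 = 2919 + 45398 = 48317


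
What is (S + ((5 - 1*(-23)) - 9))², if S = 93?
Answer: 12544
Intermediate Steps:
(S + ((5 - 1*(-23)) - 9))² = (93 + ((5 - 1*(-23)) - 9))² = (93 + ((5 + 23) - 9))² = (93 + (28 - 9))² = (93 + 19)² = 112² = 12544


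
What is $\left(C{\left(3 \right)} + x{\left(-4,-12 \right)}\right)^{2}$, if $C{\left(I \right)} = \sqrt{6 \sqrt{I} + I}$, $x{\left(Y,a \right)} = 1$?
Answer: $\left(1 + \sqrt{3} \sqrt{1 + 2 \sqrt{3}}\right)^{2} \approx 21.711$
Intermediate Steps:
$C{\left(I \right)} = \sqrt{I + 6 \sqrt{I}}$
$\left(C{\left(3 \right)} + x{\left(-4,-12 \right)}\right)^{2} = \left(\sqrt{3 + 6 \sqrt{3}} + 1\right)^{2} = \left(1 + \sqrt{3 + 6 \sqrt{3}}\right)^{2}$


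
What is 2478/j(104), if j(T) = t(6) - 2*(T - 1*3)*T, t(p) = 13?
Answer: -2478/20995 ≈ -0.11803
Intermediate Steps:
j(T) = 13 - T*(-6 + 2*T) (j(T) = 13 - 2*(T - 1*3)*T = 13 - 2*(T - 3)*T = 13 - 2*(-3 + T)*T = 13 - (-6 + 2*T)*T = 13 - T*(-6 + 2*T))
2478/j(104) = 2478/(13 - 2*104² + 6*104) = 2478/(13 - 2*10816 + 624) = 2478/(13 - 21632 + 624) = 2478/(-20995) = 2478*(-1/20995) = -2478/20995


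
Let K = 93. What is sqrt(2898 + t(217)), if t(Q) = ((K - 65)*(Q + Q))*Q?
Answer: sqrt(2639882) ≈ 1624.8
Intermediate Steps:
t(Q) = 56*Q**2 (t(Q) = ((93 - 65)*(Q + Q))*Q = (28*(2*Q))*Q = (56*Q)*Q = 56*Q**2)
sqrt(2898 + t(217)) = sqrt(2898 + 56*217**2) = sqrt(2898 + 56*47089) = sqrt(2898 + 2636984) = sqrt(2639882)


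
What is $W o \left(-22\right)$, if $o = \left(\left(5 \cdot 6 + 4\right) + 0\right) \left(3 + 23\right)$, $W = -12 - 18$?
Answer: $583440$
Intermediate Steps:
$W = -30$
$o = 884$ ($o = \left(\left(30 + 4\right) + 0\right) 26 = \left(34 + 0\right) 26 = 34 \cdot 26 = 884$)
$W o \left(-22\right) = \left(-30\right) 884 \left(-22\right) = \left(-26520\right) \left(-22\right) = 583440$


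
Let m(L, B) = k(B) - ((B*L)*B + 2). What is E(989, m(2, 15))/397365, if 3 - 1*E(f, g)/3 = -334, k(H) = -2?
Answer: 337/132455 ≈ 0.0025443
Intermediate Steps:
m(L, B) = -4 - L*B² (m(L, B) = -2 - ((B*L)*B + 2) = -2 - (L*B² + 2) = -2 - (2 + L*B²) = -2 + (-2 - L*B²) = -4 - L*B²)
E(f, g) = 1011 (E(f, g) = 9 - 3*(-334) = 9 + 1002 = 1011)
E(989, m(2, 15))/397365 = 1011/397365 = 1011*(1/397365) = 337/132455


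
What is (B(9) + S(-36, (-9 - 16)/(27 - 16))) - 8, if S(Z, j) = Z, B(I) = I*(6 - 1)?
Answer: 1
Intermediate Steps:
B(I) = 5*I (B(I) = I*5 = 5*I)
(B(9) + S(-36, (-9 - 16)/(27 - 16))) - 8 = (5*9 - 36) - 8 = (45 - 36) - 8 = 9 - 8 = 1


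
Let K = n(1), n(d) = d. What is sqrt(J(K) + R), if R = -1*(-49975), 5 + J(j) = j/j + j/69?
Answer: 40*sqrt(148695)/69 ≈ 223.54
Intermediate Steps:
K = 1
J(j) = -4 + j/69 (J(j) = -5 + (j/j + j/69) = -5 + (1 + j*(1/69)) = -5 + (1 + j/69) = -4 + j/69)
R = 49975
sqrt(J(K) + R) = sqrt((-4 + (1/69)*1) + 49975) = sqrt((-4 + 1/69) + 49975) = sqrt(-275/69 + 49975) = sqrt(3448000/69) = 40*sqrt(148695)/69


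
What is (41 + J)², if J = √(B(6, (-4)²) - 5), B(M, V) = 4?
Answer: (41 + I)² ≈ 1680.0 + 82.0*I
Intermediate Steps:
J = I (J = √(4 - 5) = √(-1) = I ≈ 1.0*I)
(41 + J)² = (41 + I)²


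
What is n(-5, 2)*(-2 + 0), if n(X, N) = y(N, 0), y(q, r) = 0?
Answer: 0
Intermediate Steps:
n(X, N) = 0
n(-5, 2)*(-2 + 0) = 0*(-2 + 0) = 0*(-2) = 0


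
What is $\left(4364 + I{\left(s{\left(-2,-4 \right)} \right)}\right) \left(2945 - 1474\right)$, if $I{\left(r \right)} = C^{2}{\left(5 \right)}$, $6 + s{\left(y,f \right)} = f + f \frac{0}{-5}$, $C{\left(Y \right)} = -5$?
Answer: $6456219$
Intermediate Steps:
$s{\left(y,f \right)} = -6 + f$ ($s{\left(y,f \right)} = -6 + \left(f + f \frac{0}{-5}\right) = -6 + \left(f + f 0 \left(- \frac{1}{5}\right)\right) = -6 + \left(f + f 0\right) = -6 + \left(f + 0\right) = -6 + f$)
$I{\left(r \right)} = 25$ ($I{\left(r \right)} = \left(-5\right)^{2} = 25$)
$\left(4364 + I{\left(s{\left(-2,-4 \right)} \right)}\right) \left(2945 - 1474\right) = \left(4364 + 25\right) \left(2945 - 1474\right) = 4389 \cdot 1471 = 6456219$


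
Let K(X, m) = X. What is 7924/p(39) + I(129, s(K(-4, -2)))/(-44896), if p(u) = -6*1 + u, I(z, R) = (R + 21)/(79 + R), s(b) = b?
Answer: 2964632471/12346400 ≈ 240.12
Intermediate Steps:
I(z, R) = (21 + R)/(79 + R)
p(u) = -6 + u
7924/p(39) + I(129, s(K(-4, -2)))/(-44896) = 7924/(-6 + 39) + ((21 - 4)/(79 - 4))/(-44896) = 7924/33 + (17/75)*(-1/44896) = 7924/33 - 17/3367200 = 2964632471/12346400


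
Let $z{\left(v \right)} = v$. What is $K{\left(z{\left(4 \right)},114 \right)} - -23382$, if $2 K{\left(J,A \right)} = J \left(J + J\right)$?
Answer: $23398$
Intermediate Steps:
$K{\left(J,A \right)} = J^{2}$ ($K{\left(J,A \right)} = \frac{J \left(J + J\right)}{2} = \frac{J 2 J}{2} = \frac{2 J^{2}}{2} = J^{2}$)
$K{\left(z{\left(4 \right)},114 \right)} - -23382 = 4^{2} - -23382 = 16 + 23382 = 23398$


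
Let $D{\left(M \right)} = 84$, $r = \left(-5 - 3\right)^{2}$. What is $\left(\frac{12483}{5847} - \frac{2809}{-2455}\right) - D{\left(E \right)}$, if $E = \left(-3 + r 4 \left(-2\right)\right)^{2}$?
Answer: $- \frac{386232784}{4784795} \approx -80.721$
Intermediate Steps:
$r = 64$ ($r = \left(-8\right)^{2} = 64$)
$E = 265225$ ($E = \left(-3 + 64 \cdot 4 \left(-2\right)\right)^{2} = \left(-3 + 256 \left(-2\right)\right)^{2} = \left(-3 - 512\right)^{2} = \left(-515\right)^{2} = 265225$)
$\left(\frac{12483}{5847} - \frac{2809}{-2455}\right) - D{\left(E \right)} = \left(\frac{12483}{5847} - \frac{2809}{-2455}\right) - 84 = \left(12483 \cdot \frac{1}{5847} - - \frac{2809}{2455}\right) - 84 = \left(\frac{4161}{1949} + \frac{2809}{2455}\right) - 84 = \frac{15689996}{4784795} - 84 = - \frac{386232784}{4784795}$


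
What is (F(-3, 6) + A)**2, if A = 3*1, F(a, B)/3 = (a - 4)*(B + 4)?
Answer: 42849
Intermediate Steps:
F(a, B) = 3*(-4 + a)*(4 + B) (F(a, B) = 3*((a - 4)*(B + 4)) = 3*((-4 + a)*(4 + B)) = 3*(-4 + a)*(4 + B))
A = 3
(F(-3, 6) + A)**2 = ((-48 - 12*6 + 12*(-3) + 3*6*(-3)) + 3)**2 = ((-48 - 72 - 36 - 54) + 3)**2 = (-210 + 3)**2 = (-207)**2 = 42849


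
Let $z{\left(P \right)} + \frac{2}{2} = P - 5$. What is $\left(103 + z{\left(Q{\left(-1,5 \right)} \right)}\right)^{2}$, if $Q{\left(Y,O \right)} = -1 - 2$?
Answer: $8836$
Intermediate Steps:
$Q{\left(Y,O \right)} = -3$ ($Q{\left(Y,O \right)} = -1 - 2 = -3$)
$z{\left(P \right)} = -6 + P$ ($z{\left(P \right)} = -1 + \left(P - 5\right) = -1 + \left(-5 + P\right) = -6 + P$)
$\left(103 + z{\left(Q{\left(-1,5 \right)} \right)}\right)^{2} = \left(103 - 9\right)^{2} = 94^{2} = 8836$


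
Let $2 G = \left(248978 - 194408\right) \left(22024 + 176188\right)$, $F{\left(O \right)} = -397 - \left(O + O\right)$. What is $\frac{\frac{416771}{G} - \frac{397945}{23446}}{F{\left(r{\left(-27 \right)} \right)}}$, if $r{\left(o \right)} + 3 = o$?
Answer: $\frac{1076081057877017}{21365967706587420} \approx 0.050364$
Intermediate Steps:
$r{\left(o \right)} = -3 + o$
$F{\left(O \right)} = -397 - 2 O$
$G = 5408214420$ ($G = \frac{\left(248978 - 194408\right) \left(22024 + 176188\right)}{2} = \frac{54570 \cdot 198212}{2} = \frac{1}{2} \cdot 10816428840 = 5408214420$)
$\frac{\frac{416771}{G} - \frac{397945}{23446}}{F{\left(r{\left(-27 \right)} \right)}} = \frac{\frac{416771}{5408214420} - \frac{397945}{23446}}{-397 - 2 \left(-3 - 27\right)} = \frac{416771 \cdot \frac{1}{5408214420} - \frac{397945}{23446}}{-397 - -60} = \frac{\frac{416771}{5408214420} - \frac{397945}{23446}}{-397 + 60} = - \frac{1076081057877017}{63400497645660 \left(-337\right)} = \left(- \frac{1076081057877017}{63400497645660}\right) \left(- \frac{1}{337}\right) = \frac{1076081057877017}{21365967706587420}$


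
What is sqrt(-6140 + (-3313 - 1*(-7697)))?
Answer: 2*I*sqrt(439) ≈ 41.905*I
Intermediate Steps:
sqrt(-6140 + (-3313 - 1*(-7697))) = sqrt(-6140 + (-3313 + 7697)) = sqrt(-6140 + 4384) = sqrt(-1756) = 2*I*sqrt(439)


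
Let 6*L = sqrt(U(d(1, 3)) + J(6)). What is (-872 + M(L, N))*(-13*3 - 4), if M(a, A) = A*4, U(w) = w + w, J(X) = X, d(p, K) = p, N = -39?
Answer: 44204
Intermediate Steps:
U(w) = 2*w
L = sqrt(2)/3 (L = sqrt(2*1 + 6)/6 = sqrt(2 + 6)/6 = sqrt(8)/6 = (2*sqrt(2))/6 = sqrt(2)/3 ≈ 0.47140)
M(a, A) = 4*A
(-872 + M(L, N))*(-13*3 - 4) = (-872 + 4*(-39))*(-13*3 - 4) = (-872 - 156)*(-39 - 4) = -1028*(-43) = 44204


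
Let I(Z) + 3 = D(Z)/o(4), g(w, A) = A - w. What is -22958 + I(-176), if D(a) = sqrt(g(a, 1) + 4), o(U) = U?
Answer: -22961 + sqrt(181)/4 ≈ -22958.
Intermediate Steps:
D(a) = sqrt(5 - a) (D(a) = sqrt((1 - a) + 4) = sqrt(5 - a))
I(Z) = -3 + sqrt(5 - Z)/4
-22958 + I(-176) = -22958 + (-3 + sqrt(5 - 1*(-176))/4) = -22958 + (-3 + sqrt(5 + 176)/4) = -22958 + (-3 + sqrt(181)/4) = -22961 + sqrt(181)/4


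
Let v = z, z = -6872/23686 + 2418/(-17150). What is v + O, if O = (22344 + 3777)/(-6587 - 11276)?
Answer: -3434760698206/1814054189675 ≈ -1.8934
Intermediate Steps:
z = -43781887/101553725 (z = -6872*1/23686 + 2418*(-1/17150) = -3436/11843 - 1209/8575 = -43781887/101553725 ≈ -0.43112)
O = -26121/17863 (O = 26121/(-17863) = 26121*(-1/17863) = -26121/17863 ≈ -1.4623)
v = -43781887/101553725 ≈ -0.43112
v + O = -43781887/101553725 - 26121/17863 = -3434760698206/1814054189675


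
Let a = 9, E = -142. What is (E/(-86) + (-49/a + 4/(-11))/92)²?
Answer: 731215681/289952784 ≈ 2.5218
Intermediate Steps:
(E/(-86) + (-49/a + 4/(-11))/92)² = (-142/(-86) + (-49/9 + 4/(-11))/92)² = (-142*(-1/86) + (-49*⅑ + 4*(-1/11))*(1/92))² = (71/43 + (-49/9 - 4/11)*(1/92))² = (71/43 - 575/99*1/92)² = (71/43 - 25/396)² = (27041/17028)² = 731215681/289952784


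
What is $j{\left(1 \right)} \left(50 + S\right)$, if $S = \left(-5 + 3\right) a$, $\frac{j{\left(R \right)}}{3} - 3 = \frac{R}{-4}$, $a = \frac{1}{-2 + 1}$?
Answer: $429$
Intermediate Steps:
$a = -1$ ($a = \frac{1}{-1} = -1$)
$j{\left(R \right)} = 9 - \frac{3 R}{4}$ ($j{\left(R \right)} = 9 + 3 \frac{R}{-4} = 9 + 3 R \left(- \frac{1}{4}\right) = 9 + 3 \left(- \frac{R}{4}\right) = 9 - \frac{3 R}{4}$)
$S = 2$ ($S = \left(-5 + 3\right) \left(-1\right) = \left(-2\right) \left(-1\right) = 2$)
$j{\left(1 \right)} \left(50 + S\right) = \left(9 - \frac{3}{4}\right) \left(50 + 2\right) = \left(9 - \frac{3}{4}\right) 52 = \frac{33}{4} \cdot 52 = 429$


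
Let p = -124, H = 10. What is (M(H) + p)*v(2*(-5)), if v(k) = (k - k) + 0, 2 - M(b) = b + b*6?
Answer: 0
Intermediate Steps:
M(b) = 2 - 7*b (M(b) = 2 - (b + b*6) = 2 - (b + 6*b) = 2 - 7*b)
v(k) = 0 (v(k) = 0 + 0 = 0)
(M(H) + p)*v(2*(-5)) = ((2 - 7*10) - 124)*0 = ((2 - 70) - 124)*0 = (-68 - 124)*0 = -192*0 = 0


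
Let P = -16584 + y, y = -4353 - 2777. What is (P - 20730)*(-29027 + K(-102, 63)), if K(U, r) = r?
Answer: 1287276016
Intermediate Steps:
y = -7130
P = -23714 (P = -16584 - 7130 = -23714)
(P - 20730)*(-29027 + K(-102, 63)) = (-23714 - 20730)*(-29027 + 63) = -44444*(-28964) = 1287276016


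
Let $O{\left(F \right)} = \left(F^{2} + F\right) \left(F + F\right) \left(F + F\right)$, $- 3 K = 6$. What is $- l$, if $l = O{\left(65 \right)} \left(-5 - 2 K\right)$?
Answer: $72501000$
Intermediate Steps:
$K = -2$ ($K = \left(- \frac{1}{3}\right) 6 = -2$)
$O{\left(F \right)} = 4 F^{2} \left(F + F^{2}\right)$ ($O{\left(F \right)} = \left(F + F^{2}\right) 2 F 2 F = \left(F + F^{2}\right) 4 F^{2} = 4 F^{2} \left(F + F^{2}\right)$)
$l = -72501000$ ($l = 4 \cdot 65^{3} \left(1 + 65\right) \left(-5 - -4\right) = 4 \cdot 274625 \cdot 66 \left(-5 + 4\right) = 72501000 \left(-1\right) = -72501000$)
$- l = \left(-1\right) \left(-72501000\right) = 72501000$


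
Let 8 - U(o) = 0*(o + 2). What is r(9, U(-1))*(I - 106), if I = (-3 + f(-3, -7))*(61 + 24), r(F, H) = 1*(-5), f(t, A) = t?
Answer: 3080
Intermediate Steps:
U(o) = 8 (U(o) = 8 - 0*(o + 2) = 8 - 0*(2 + o) = 8 - 1*0 = 8 + 0 = 8)
r(F, H) = -5
I = -510 (I = (-3 - 3)*(61 + 24) = -6*85 = -510)
r(9, U(-1))*(I - 106) = -5*(-510 - 106) = -5*(-616) = 3080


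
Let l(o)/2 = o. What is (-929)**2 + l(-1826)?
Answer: 859389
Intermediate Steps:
l(o) = 2*o
(-929)**2 + l(-1826) = (-929)**2 + 2*(-1826) = 863041 - 3652 = 859389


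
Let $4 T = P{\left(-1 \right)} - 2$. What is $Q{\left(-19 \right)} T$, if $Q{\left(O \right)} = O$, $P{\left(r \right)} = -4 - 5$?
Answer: $\frac{209}{4} \approx 52.25$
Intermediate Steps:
$P{\left(r \right)} = -9$ ($P{\left(r \right)} = -4 - 5 = -9$)
$T = - \frac{11}{4}$ ($T = \frac{-9 - 2}{4} = \frac{1}{4} \left(-11\right) = - \frac{11}{4} \approx -2.75$)
$Q{\left(-19 \right)} T = \left(-19\right) \left(- \frac{11}{4}\right) = \frac{209}{4}$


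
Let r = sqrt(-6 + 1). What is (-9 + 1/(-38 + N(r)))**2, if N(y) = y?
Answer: 2*(3087*sqrt(5) + 58622*I)/(76*sqrt(5) + 1439*I) ≈ 81.473 + 0.027858*I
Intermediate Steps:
r = I*sqrt(5) (r = sqrt(-5) = I*sqrt(5) ≈ 2.2361*I)
(-9 + 1/(-38 + N(r)))**2 = (-9 + 1/(-38 + I*sqrt(5)))**2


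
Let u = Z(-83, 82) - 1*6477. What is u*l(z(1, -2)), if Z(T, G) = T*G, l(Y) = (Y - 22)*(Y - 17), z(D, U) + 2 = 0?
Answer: -6057048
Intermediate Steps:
z(D, U) = -2 (z(D, U) = -2 + 0 = -2)
l(Y) = (-22 + Y)*(-17 + Y)
Z(T, G) = G*T
u = -13283 (u = 82*(-83) - 1*6477 = -6806 - 6477 = -13283)
u*l(z(1, -2)) = -13283*(374 + (-2)² - 39*(-2)) = -13283*(374 + 4 + 78) = -13283*456 = -6057048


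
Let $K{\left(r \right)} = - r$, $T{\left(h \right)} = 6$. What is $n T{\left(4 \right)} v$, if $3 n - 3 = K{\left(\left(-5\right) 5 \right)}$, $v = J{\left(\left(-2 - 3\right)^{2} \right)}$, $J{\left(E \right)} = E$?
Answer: $1400$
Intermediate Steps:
$v = 25$ ($v = \left(-2 - 3\right)^{2} = \left(-5\right)^{2} = 25$)
$n = \frac{28}{3}$ ($n = 1 + \frac{\left(-1\right) \left(\left(-5\right) 5\right)}{3} = 1 + \frac{\left(-1\right) \left(-25\right)}{3} = 1 + \frac{1}{3} \cdot 25 = 1 + \frac{25}{3} = \frac{28}{3} \approx 9.3333$)
$n T{\left(4 \right)} v = \frac{28}{3} \cdot 6 \cdot 25 = 56 \cdot 25 = 1400$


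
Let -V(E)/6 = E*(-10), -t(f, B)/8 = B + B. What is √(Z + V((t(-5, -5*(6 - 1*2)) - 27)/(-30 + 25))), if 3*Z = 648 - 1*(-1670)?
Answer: I*√24690/3 ≈ 52.377*I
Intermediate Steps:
Z = 2318/3 (Z = (648 - 1*(-1670))/3 = (648 + 1670)/3 = (⅓)*2318 = 2318/3 ≈ 772.67)
t(f, B) = -16*B (t(f, B) = -8*(B + B) = -16*B)
V(E) = 60*E (V(E) = -6*E*(-10) = -(-60)*E = 60*E)
√(Z + V((t(-5, -5*(6 - 1*2)) - 27)/(-30 + 25))) = √(2318/3 + 60*((-(-80)*(6 - 1*2) - 27)/(-30 + 25))) = √(2318/3 + 60*((-(-80)*(6 - 2) - 27)/(-5))) = √(2318/3 + 60*((-(-80)*4 - 27)*(-⅕))) = √(2318/3 + 60*((-16*(-20) - 27)*(-⅕))) = √(2318/3 + 60*((320 - 27)*(-⅕))) = √(2318/3 + 60*(293*(-⅕))) = √(2318/3 + 60*(-293/5)) = √(2318/3 - 3516) = √(-8230/3) = I*√24690/3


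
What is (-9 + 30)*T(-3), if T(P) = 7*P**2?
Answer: 1323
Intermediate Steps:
(-9 + 30)*T(-3) = (-9 + 30)*(7*(-3)**2) = 21*(7*9) = 21*63 = 1323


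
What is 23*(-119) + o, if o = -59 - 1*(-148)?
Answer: -2648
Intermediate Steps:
o = 89 (o = -59 + 148 = 89)
23*(-119) + o = 23*(-119) + 89 = -2737 + 89 = -2648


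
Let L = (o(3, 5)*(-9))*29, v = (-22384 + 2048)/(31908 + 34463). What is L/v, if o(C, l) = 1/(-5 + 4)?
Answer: -558801/656 ≈ -851.83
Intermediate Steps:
v = -656/2141 (v = -20336/66371 = -20336*1/66371 = -656/2141 ≈ -0.30640)
o(C, l) = -1 (o(C, l) = 1/(-1) = -1)
L = 261 (L = -1*(-9)*29 = 9*29 = 261)
L/v = 261/(-656/2141) = 261*(-2141/656) = -558801/656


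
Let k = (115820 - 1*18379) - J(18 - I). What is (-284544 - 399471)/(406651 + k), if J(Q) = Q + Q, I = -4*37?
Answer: -45601/33584 ≈ -1.3578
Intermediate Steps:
I = -148
J(Q) = 2*Q
k = 97109 (k = (115820 - 1*18379) - 2*(18 - 1*(-148)) = (115820 - 18379) - 2*(18 + 148) = 97441 - 2*166 = 97441 - 1*332 = 97441 - 332 = 97109)
(-284544 - 399471)/(406651 + k) = (-284544 - 399471)/(406651 + 97109) = -684015/503760 = -684015*1/503760 = -45601/33584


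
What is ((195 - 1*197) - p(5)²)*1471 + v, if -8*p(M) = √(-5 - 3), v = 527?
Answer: -17849/8 ≈ -2231.1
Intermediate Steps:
p(M) = -I*√2/4 (p(M) = -√(-5 - 3)/8 = -I*√2/4)
((195 - 1*197) - p(5)²)*1471 + v = ((195 - 1*197) - (-I*√2/4)²)*1471 + 527 = ((195 - 197) - 1*(-⅛))*1471 + 527 = (-2 + ⅛)*1471 + 527 = -15/8*1471 + 527 = -22065/8 + 527 = -17849/8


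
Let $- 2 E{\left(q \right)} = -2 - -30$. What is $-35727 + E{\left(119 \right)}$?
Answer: $-35741$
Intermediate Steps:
$E{\left(q \right)} = -14$ ($E{\left(q \right)} = - \frac{-2 - -30}{2} = - \frac{-2 + 30}{2} = \left(- \frac{1}{2}\right) 28 = -14$)
$-35727 + E{\left(119 \right)} = -35727 - 14 = -35741$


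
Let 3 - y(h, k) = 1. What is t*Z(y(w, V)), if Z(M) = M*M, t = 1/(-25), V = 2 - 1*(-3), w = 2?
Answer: -4/25 ≈ -0.16000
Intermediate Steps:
V = 5 (V = 2 + 3 = 5)
y(h, k) = 2 (y(h, k) = 3 - 1*1 = 3 - 1 = 2)
t = -1/25 ≈ -0.040000
Z(M) = M²
t*Z(y(w, V)) = -1/25*2² = -1/25*4 = -4/25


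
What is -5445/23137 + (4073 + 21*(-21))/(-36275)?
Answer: -281550959/839294675 ≈ -0.33546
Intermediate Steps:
-5445/23137 + (4073 + 21*(-21))/(-36275) = -5445*1/23137 + (4073 - 441)*(-1/36275) = -5445/23137 + 3632*(-1/36275) = -5445/23137 - 3632/36275 = -281550959/839294675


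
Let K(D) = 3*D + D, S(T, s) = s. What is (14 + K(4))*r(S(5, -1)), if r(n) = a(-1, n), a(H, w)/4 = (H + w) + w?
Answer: -360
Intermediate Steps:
a(H, w) = 4*H + 8*w (a(H, w) = 4*((H + w) + w) = 4*(H + 2*w) = 4*H + 8*w)
r(n) = -4 + 8*n (r(n) = 4*(-1) + 8*n = -4 + 8*n)
K(D) = 4*D
(14 + K(4))*r(S(5, -1)) = (14 + 4*4)*(-4 + 8*(-1)) = (14 + 16)*(-4 - 8) = 30*(-12) = -360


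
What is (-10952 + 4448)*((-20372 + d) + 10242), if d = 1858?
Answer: 53801088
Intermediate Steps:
(-10952 + 4448)*((-20372 + d) + 10242) = (-10952 + 4448)*((-20372 + 1858) + 10242) = -6504*(-18514 + 10242) = -6504*(-8272) = 53801088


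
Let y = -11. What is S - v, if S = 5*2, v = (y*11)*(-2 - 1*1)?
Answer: -353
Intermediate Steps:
v = 363 (v = (-11*11)*(-2 - 1*1) = -121*(-2 - 1) = -121*(-3) = 363)
S = 10
S - v = 10 - 1*363 = 10 - 363 = -353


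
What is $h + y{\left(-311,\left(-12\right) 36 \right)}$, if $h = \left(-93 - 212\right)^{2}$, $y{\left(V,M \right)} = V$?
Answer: $92714$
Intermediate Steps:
$h = 93025$ ($h = \left(-305\right)^{2} = 93025$)
$h + y{\left(-311,\left(-12\right) 36 \right)} = 93025 - 311 = 92714$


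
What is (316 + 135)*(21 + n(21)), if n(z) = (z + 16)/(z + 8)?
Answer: 291346/29 ≈ 10046.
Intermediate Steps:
n(z) = (16 + z)/(8 + z)
(316 + 135)*(21 + n(21)) = (316 + 135)*(21 + (16 + 21)/(8 + 21)) = 451*(21 + 37/29) = 451*(646/29) = 291346/29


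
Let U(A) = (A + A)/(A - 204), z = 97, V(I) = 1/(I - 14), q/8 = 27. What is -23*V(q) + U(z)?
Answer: -41649/21614 ≈ -1.9269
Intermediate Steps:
q = 216 (q = 8*27 = 216)
V(I) = 1/(-14 + I)
U(A) = 2*A/(-204 + A) (U(A) = (2*A)/(-204 + A) = 2*A/(-204 + A))
-23*V(q) + U(z) = -23/(-14 + 216) + 2*97/(-204 + 97) = -23/202 + 2*97/(-107) = -23*1/202 + 2*97*(-1/107) = -23/202 - 194/107 = -41649/21614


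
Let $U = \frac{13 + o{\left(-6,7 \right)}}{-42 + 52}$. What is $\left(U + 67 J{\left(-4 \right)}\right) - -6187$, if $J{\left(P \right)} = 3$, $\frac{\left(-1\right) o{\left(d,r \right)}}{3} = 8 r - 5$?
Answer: $6374$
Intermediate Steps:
$o{\left(d,r \right)} = 15 - 24 r$ ($o{\left(d,r \right)} = - 3 \left(8 r - 5\right) = - 3 \left(-5 + 8 r\right) = 15 - 24 r$)
$U = -14$ ($U = \frac{13 + \left(15 - 168\right)}{-42 + 52} = \frac{13 + \left(15 - 168\right)}{10} = \left(13 - 153\right) \frac{1}{10} = \left(-140\right) \frac{1}{10} = -14$)
$\left(U + 67 J{\left(-4 \right)}\right) - -6187 = \left(-14 + 67 \cdot 3\right) - -6187 = \left(-14 + 201\right) + 6187 = 187 + 6187 = 6374$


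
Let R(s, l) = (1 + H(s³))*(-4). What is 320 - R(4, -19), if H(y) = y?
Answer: 580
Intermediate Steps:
R(s, l) = -4 - 4*s³ (R(s, l) = (1 + s³)*(-4) = -4 - 4*s³)
320 - R(4, -19) = 320 - (-4 - 4*4³) = 320 - (-4 - 4*64) = 320 - (-4 - 256) = 320 - 1*(-260) = 320 + 260 = 580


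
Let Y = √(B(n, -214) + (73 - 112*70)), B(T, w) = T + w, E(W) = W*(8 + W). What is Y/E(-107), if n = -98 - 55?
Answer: 7*I*√166/10593 ≈ 0.008514*I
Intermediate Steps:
n = -153
Y = 7*I*√166 (Y = √((-153 - 214) + (73 - 112*70)) = √(-367 + (73 - 7840)) = √(-367 - 7767) = √(-8134) = 7*I*√166 ≈ 90.189*I)
Y/E(-107) = (7*I*√166)/((-107*(8 - 107))) = (7*I*√166)/((-107*(-99))) = (7*I*√166)/10593 = (7*I*√166)*(1/10593) = 7*I*√166/10593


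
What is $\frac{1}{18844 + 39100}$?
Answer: $\frac{1}{57944} \approx 1.7258 \cdot 10^{-5}$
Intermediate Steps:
$\frac{1}{18844 + 39100} = \frac{1}{57944}$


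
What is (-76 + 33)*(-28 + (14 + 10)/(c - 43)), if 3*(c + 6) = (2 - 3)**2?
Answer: 89440/73 ≈ 1225.2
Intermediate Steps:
c = -17/3 (c = -6 + (2 - 3)**2/3 = -6 + (1/3)*(-1)**2 = -6 + (1/3)*1 = -6 + 1/3 = -17/3 ≈ -5.6667)
(-76 + 33)*(-28 + (14 + 10)/(c - 43)) = (-76 + 33)*(-28 + (14 + 10)/(-17/3 - 43)) = -43*(-28 + 24/(-146/3)) = -43*(-28 + 24*(-3/146)) = -43*(-28 - 36/73) = -43*(-2080/73) = 89440/73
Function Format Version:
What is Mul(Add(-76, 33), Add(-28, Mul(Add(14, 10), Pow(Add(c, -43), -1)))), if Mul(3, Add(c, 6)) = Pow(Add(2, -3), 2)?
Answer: Rational(89440, 73) ≈ 1225.2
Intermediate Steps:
c = Rational(-17, 3) (c = Add(-6, Mul(Rational(1, 3), Pow(Add(2, -3), 2))) = Add(-6, Mul(Rational(1, 3), Pow(-1, 2))) = Add(-6, Mul(Rational(1, 3), 1)) = Add(-6, Rational(1, 3)) = Rational(-17, 3) ≈ -5.6667)
Mul(Add(-76, 33), Add(-28, Mul(Add(14, 10), Pow(Add(c, -43), -1)))) = Mul(Add(-76, 33), Add(-28, Mul(Add(14, 10), Pow(Add(Rational(-17, 3), -43), -1)))) = Mul(-43, Add(-28, Mul(24, Pow(Rational(-146, 3), -1)))) = Mul(-43, Add(-28, Mul(24, Rational(-3, 146)))) = Mul(-43, Add(-28, Rational(-36, 73))) = Mul(-43, Rational(-2080, 73)) = Rational(89440, 73)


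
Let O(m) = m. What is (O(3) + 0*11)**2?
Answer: 9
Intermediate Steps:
(O(3) + 0*11)**2 = (3 + 0*11)**2 = (3 + 0)**2 = 3**2 = 9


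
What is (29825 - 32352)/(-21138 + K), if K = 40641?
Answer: -2527/19503 ≈ -0.12957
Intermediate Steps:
(29825 - 32352)/(-21138 + K) = (29825 - 32352)/(-21138 + 40641) = -2527/19503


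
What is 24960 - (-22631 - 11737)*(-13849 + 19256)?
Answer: 185852736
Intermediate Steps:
24960 - (-22631 - 11737)*(-13849 + 19256) = 24960 - (-34368)*5407 = 24960 - 1*(-185827776) = 24960 + 185827776 = 185852736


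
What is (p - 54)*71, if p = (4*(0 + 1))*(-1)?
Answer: -4118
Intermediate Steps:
p = -4 (p = (4*1)*(-1) = 4*(-1) = -4)
(p - 54)*71 = (-4 - 54)*71 = -58*71 = -4118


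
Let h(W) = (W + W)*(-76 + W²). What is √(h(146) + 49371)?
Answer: √6251451 ≈ 2500.3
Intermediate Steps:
h(W) = 2*W*(-76 + W²) (h(W) = (2*W)*(-76 + W²) = 2*W*(-76 + W²))
√(h(146) + 49371) = √(2*146*(-76 + 146²) + 49371) = √(2*146*(-76 + 21316) + 49371) = √(2*146*21240 + 49371) = √(6202080 + 49371) = √6251451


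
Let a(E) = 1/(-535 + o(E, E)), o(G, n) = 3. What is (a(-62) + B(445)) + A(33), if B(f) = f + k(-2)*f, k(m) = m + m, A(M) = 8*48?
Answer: -505933/532 ≈ -951.00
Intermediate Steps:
A(M) = 384
a(E) = -1/532 (a(E) = 1/(-535 + 3) = 1/(-532) = -1/532)
k(m) = 2*m
B(f) = -3*f (B(f) = f + (2*(-2))*f = f - 4*f = -3*f)
(a(-62) + B(445)) + A(33) = (-1/532 - 3*445) + 384 = (-1/532 - 1335) + 384 = -710221/532 + 384 = -505933/532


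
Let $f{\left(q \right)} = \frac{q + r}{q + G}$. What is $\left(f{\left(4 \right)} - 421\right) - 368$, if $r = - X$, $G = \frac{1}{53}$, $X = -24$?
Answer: $- \frac{166573}{213} \approx -782.03$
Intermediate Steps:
$G = \frac{1}{53} \approx 0.018868$
$r = 24$ ($r = \left(-1\right) \left(-24\right) = 24$)
$f{\left(q \right)} = \frac{24 + q}{\frac{1}{53} + q}$ ($f{\left(q \right)} = \frac{q + 24}{q + \frac{1}{53}} = \frac{24 + q}{\frac{1}{53} + q}$)
$\left(f{\left(4 \right)} - 421\right) - 368 = \left(\frac{53 \left(24 + 4\right)}{1 + 53 \cdot 4} - 421\right) - 368 = \left(53 \frac{1}{1 + 212} \cdot 28 + \left(-449 + 28\right)\right) - 368 = \left(53 \cdot \frac{1}{213} \cdot 28 - 421\right) - 368 = \left(\frac{1484}{213} - 421\right) - 368 = - \frac{88189}{213} - 368 = - \frac{166573}{213}$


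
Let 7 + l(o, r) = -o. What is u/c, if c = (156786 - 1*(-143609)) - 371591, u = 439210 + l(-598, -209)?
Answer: -439801/71196 ≈ -6.1773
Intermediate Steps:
l(o, r) = -7 - o
u = 439801 (u = 439210 + (-7 - 1*(-598)) = 439210 + (-7 + 598) = 439210 + 591 = 439801)
c = -71196 (c = (156786 + 143609) - 371591 = 300395 - 371591 = -71196)
u/c = 439801/(-71196) = 439801*(-1/71196) = -439801/71196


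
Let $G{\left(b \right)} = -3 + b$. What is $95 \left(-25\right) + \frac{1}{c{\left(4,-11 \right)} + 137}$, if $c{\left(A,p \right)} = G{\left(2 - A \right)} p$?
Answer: $- \frac{455999}{192} \approx -2375.0$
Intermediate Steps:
$c{\left(A,p \right)} = p \left(-1 - A\right)$ ($c{\left(A,p \right)} = \left(-3 - \left(-2 + A\right)\right) p = \left(-1 - A\right) p = p \left(-1 - A\right)$)
$95 \left(-25\right) + \frac{1}{c{\left(4,-11 \right)} + 137} = 95 \left(-25\right) + \frac{1}{\left(-1\right) \left(-11\right) \left(1 + 4\right) + 137} = -2375 + \frac{1}{\left(-1\right) \left(-11\right) 5 + 137} = -2375 + \frac{1}{55 + 137} = -2375 + \frac{1}{192} = - \frac{455999}{192}$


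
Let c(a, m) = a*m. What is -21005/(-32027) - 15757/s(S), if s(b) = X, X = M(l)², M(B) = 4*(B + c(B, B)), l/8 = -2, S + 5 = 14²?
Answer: 18853558561/29516083200 ≈ 0.63876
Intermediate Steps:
S = 191 (S = -5 + 14² = -5 + 196 = 191)
l = -16 (l = 8*(-2) = -16)
M(B) = 4*B + 4*B² (M(B) = 4*(B + B*B) = 4*(B + B²) = 4*B + 4*B²)
X = 921600 (X = (4*(-16)*(1 - 16))² = (4*(-16)*(-15))² = 960² = 921600)
s(b) = 921600
-21005/(-32027) - 15757/s(S) = -21005/(-32027) - 15757/921600 = -21005*(-1/32027) - 15757*1/921600 = 21005/32027 - 15757/921600 = 18853558561/29516083200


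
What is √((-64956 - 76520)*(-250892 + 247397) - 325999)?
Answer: √494132621 ≈ 22229.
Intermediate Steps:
√((-64956 - 76520)*(-250892 + 247397) - 325999) = √(-141476*(-3495) - 325999) = √(494458620 - 325999) = √494132621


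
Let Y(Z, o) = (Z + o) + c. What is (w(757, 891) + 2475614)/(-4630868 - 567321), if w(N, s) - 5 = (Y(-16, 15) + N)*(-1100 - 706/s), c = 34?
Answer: -1430939789/4631586399 ≈ -0.30895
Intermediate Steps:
Y(Z, o) = 34 + Z + o (Y(Z, o) = (Z + o) + 34 = 34 + Z + o)
w(N, s) = 5 + (-1100 - 706/s)*(33 + N) (w(N, s) = 5 + ((34 - 16 + 15) + N)*(-1100 - 706/s) = 5 + (33 + N)*(-1100 - 706/s) = 5 + (-1100 - 706/s)*(33 + N))
(w(757, 891) + 2475614)/(-4630868 - 567321) = ((-36295 - 23298/891 - 1100*757 - 706*757/891) + 2475614)/(-4630868 - 567321) = ((-36295 - 23298*1/891 - 832700 - 706*757*1/891) + 2475614)/(-5198189) = ((-36295 - 706/27 - 832700 - 534442/891) + 2475614)*(-1/5198189) = (-774832285/891 + 2475614)*(-1/5198189) = (1430939789/891)*(-1/5198189) = -1430939789/4631586399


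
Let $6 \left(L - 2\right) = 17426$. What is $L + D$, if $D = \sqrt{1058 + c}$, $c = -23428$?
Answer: $\frac{8719}{3} + i \sqrt{22370} \approx 2906.3 + 149.57 i$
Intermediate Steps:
$L = \frac{8719}{3}$ ($L = 2 + \frac{1}{6} \cdot 17426 = 2 + \frac{8713}{3} = \frac{8719}{3} \approx 2906.3$)
$D = i \sqrt{22370}$ ($D = \sqrt{1058 - 23428} = \sqrt{-22370} = i \sqrt{22370} \approx 149.57 i$)
$L + D = \frac{8719}{3} + i \sqrt{22370}$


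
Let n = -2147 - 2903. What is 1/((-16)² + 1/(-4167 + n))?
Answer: 9217/2359551 ≈ 0.0039063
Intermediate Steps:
n = -5050
1/((-16)² + 1/(-4167 + n)) = 1/((-16)² + 1/(-4167 - 5050)) = 1/(256 + 1/(-9217)) = 1/(256 - 1/9217) = 1/(2359551/9217) = 9217/2359551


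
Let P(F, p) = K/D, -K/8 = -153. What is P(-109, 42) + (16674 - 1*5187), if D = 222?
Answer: 425223/37 ≈ 11493.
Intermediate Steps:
K = 1224 (K = -8*(-153) = 1224)
P(F, p) = 204/37 (P(F, p) = 1224/222 = 1224*(1/222) = 204/37)
P(-109, 42) + (16674 - 1*5187) = 204/37 + (16674 - 1*5187) = 204/37 + (16674 - 5187) = 204/37 + 11487 = 425223/37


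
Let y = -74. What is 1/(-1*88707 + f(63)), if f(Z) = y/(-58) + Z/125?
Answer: -3625/321556423 ≈ -1.1273e-5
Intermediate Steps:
f(Z) = 37/29 + Z/125 (f(Z) = -74/(-58) + Z/125 = -74*(-1/58) + Z*(1/125) = 37/29 + Z/125)
1/(-1*88707 + f(63)) = 1/(-1*88707 + (37/29 + (1/125)*63)) = 1/(-88707 + (37/29 + 63/125)) = 1/(-88707 + 6452/3625) = 1/(-321556423/3625) = -3625/321556423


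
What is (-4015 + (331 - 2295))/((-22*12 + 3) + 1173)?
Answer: -1993/304 ≈ -6.5559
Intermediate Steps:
(-4015 + (331 - 2295))/((-22*12 + 3) + 1173) = (-4015 - 1964)/((-264 + 3) + 1173) = -5979/(-261 + 1173) = -5979/912 = -5979*1/912 = -1993/304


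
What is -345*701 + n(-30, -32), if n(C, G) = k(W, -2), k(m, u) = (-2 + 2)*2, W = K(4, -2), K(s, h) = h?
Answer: -241845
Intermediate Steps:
W = -2
k(m, u) = 0 (k(m, u) = 0*2 = 0)
n(C, G) = 0
-345*701 + n(-30, -32) = -345*701 + 0 = -241845 + 0 = -241845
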